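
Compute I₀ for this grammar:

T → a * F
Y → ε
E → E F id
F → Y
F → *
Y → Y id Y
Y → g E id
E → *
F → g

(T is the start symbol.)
First, augment the grammar with T' → T
I₀ = CLOSURE({ [T' → . T] }):
  [T' → . T] has the dot before T: add [T → . a * F]
No further items can be added.

I₀ = { [T → . a * F], [T' → . T] }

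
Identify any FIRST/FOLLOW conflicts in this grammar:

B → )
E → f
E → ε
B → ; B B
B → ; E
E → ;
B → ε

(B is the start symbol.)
Yes. B → ')' with FOLLOW(B) on { ')' }; B → ';' B B with FOLLOW(B) on { ';' }; B → ';' E with FOLLOW(B) on { ';' }; E → ';' with FOLLOW(E) on { ';' }

Nullable non-terminals: B, E.

B: nullable alternative(s) B → ε; FOLLOW(B) = { $, ')', ';' }
  B → ): FIRST \ {ε} = { ')' } — overlaps FOLLOW(B) on { ')' }: CONFLICT
  B → ; B B: FIRST \ {ε} = { ';' } — overlaps FOLLOW(B) on { ';' }: CONFLICT
  B → ; E: FIRST \ {ε} = { ';' } — overlaps FOLLOW(B) on { ';' }: CONFLICT
  B → ε: FIRST \ {ε} = { } — this is the only nullable alternative, skip

E: nullable alternative(s) E → ε; FOLLOW(E) = { $, ')', ';' }
  E → f: FIRST \ {ε} = { 'f' } — disjoint from FOLLOW(E)
  E → ε: FIRST \ {ε} = { } — this is the only nullable alternative, skip
  E → ;: FIRST \ {ε} = { ';' } — overlaps FOLLOW(E) on { ';' }: CONFLICT

So the grammar has 4 FIRST/FOLLOW conflicts (marked CONFLICT above).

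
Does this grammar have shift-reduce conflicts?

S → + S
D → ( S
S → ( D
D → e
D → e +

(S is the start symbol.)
Yes — I7: [D → e .] vs [D → e . +]

A shift-reduce conflict occurs when an LR(0) state has both:
  - a complete (reduce) item [A → α .] (dot at the end), and
  - a shift item [B → β . c γ] (dot before a terminal).

Augment with S' → S and build the canonical LR(0) collection (I0 = CLOSURE({[S' → . S]}), then GOTO on every symbol after a dot until no new states appear). It has 10 states:
  I0: { [S → . ( D], [S → . + S], [S' → . S] }  — shift
  I1: { [D → . ( S], [D → . e +], [D → . e], [S → ( . D] }  — shift
  I2: { [S → + . S], [S → . ( D], [S → . + S] }  — shift
  I3: { [S' → S .] }  — accept
  I4: { [S → + S .] }  — reduce
  I5: { [D → ( . S], [S → . ( D], [S → . + S] }  — shift
  I6: { [S → ( D .] }  — reduce
  I7: { [D → e . +], [D → e .] }  — shift, reduce
  I8: { [D → e + .] }  — reduce
  I9: { [D → ( S .] }  — reduce

I7 contains reduce item [D → e .] and shift item [D → e . +] — shift-reduce conflict.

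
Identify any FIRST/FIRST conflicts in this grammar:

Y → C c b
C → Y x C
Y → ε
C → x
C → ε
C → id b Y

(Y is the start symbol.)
FIRST sets of the non-terminals at (or reachable through a nullable prefix from) the front of some alternative:
  FIRST(C) = { 'c', 'id', 'x', ε }
  FIRST(Y) = { 'c', 'id', 'x', ε }

Productions for Y:
  Y → C c b: FIRST = { 'c', 'id', 'x' }
  Y → ε: FIRST = { ε }
Productions for C:
  C → Y x C: FIRST = { 'c', 'id', 'x' }
  C → x: FIRST = { 'x' }
  C → ε: FIRST = { ε }
  C → id b Y: FIRST = { 'id' }

Conflict for C: C → Y x C and C → x
  Overlap: { 'x' }
Conflict for C: C → Y x C and C → id b Y
  Overlap: { 'id' }

Answer: Yes. C → Y x C / C → x on { 'x' }; C → Y x C / C → id b Y on { 'id' }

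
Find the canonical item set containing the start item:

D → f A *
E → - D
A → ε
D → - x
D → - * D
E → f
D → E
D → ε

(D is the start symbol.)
{ [D → . - * D], [D → . - x], [D → . E], [D → . f A *], [D → .], [D' → . D], [E → . - D], [E → . f] }

First, augment the grammar with D' → D
I₀ = CLOSURE({ [D' → . D] }):
  [D' → . D] has the dot before D: add [D → . f A *], [D → . - x], [D → . - * D], [D → . E], [D → .]
  [D → . E] has the dot before E: add [E → . - D], [E → . f]
No further items can be added.

I₀ = { [D → . - * D], [D → . - x], [D → . E], [D → . f A *], [D → .], [D' → . D], [E → . - D], [E → . f] }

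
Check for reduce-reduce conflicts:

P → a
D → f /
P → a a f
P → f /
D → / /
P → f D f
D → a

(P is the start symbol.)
Augment with P' → P and build the canonical LR(0) collection (I0 = CLOSURE({[P' → . P]}), then GOTO on every symbol after a dot until no new states appear). It has 13 states:
  I0: { [P → . a a f], [P → . a], [P → . f /], [P → . f D f], [P' → . P] }  — shift
  I1: { [P' → P .] }  — accept
  I2: { [P → a . a f], [P → a .] }  — shift, reduce
  I3: { [D → . / /], [D → . a], [D → . f /], [P → f . /], [P → f . D f] }  — shift
  I4: { [D → / . /], [P → f / .] }  — shift, reduce
  I5: { [P → f D . f] }  — shift
  I6: { [D → a .] }  — reduce
  I7: { [D → f . /] }  — shift
  I8: { [D → f / .] }  — reduce
  I9: { [P → f D f .] }  — reduce
  I10: { [D → / / .] }  — reduce
  I11: { [P → a a . f] }  — shift
  I12: { [P → a a f .] }  — reduce

No state contains more than one complete item.

Answer: No reduce-reduce conflicts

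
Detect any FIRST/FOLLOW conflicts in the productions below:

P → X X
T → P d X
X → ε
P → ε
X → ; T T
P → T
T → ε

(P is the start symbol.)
Yes. P → T with FOLLOW(P) on { 'd' }; T → P d X with FOLLOW(T) on { ';', 'd' }; X → ';' T T with FOLLOW(X) on { ';' }

Nullable non-terminals: P, T, X.
FIRST sets used below: FIRST(X) = { ';', ε }, FIRST(T) = { ';', 'd', ε }, FIRST(P) = { ';', 'd', ε }

P: nullable alternative(s) P → X X, P → ε, P → T; FOLLOW(P) = { $, 'd' }
  P → X X: FIRST \ {ε} = { ';' } — disjoint from FOLLOW(P)
  P → ε: FIRST \ {ε} = { } — disjoint from FOLLOW(P)
  P → T: FIRST \ {ε} = { ';', 'd' } — overlaps FOLLOW(P) on { 'd' }: CONFLICT

T: nullable alternative(s) T → ε; FOLLOW(T) = { $, ';', 'd' }
  T → P d X: FIRST \ {ε} = { ';', 'd' } — overlaps FOLLOW(T) on { ';', 'd' }: CONFLICT
  T → ε: FIRST \ {ε} = { } — this is the only nullable alternative, skip

X: nullable alternative(s) X → ε; FOLLOW(X) = { $, ';', 'd' }
  X → ε: FIRST \ {ε} = { } — this is the only nullable alternative, skip
  X → ; T T: FIRST \ {ε} = { ';' } — overlaps FOLLOW(X) on { ';' }: CONFLICT

So the grammar has 3 FIRST/FOLLOW conflicts (marked CONFLICT above).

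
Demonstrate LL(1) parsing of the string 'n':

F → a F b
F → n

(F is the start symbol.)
LL(1) parsing maintains a stack (initially the start symbol over $) and the input. At each step: if the stack top is a terminal, match it against the current input token; if it is a non-terminal N, replace it with the RHS of M[N, lookahead] (the unique production whose predict set contains the lookahead).

Stack is shown with the top on the left.

Stack  Input  Action
--------------------
F $    n $    output F → n
n $    n $    match 'n'
$      $      accept

The string is accepted.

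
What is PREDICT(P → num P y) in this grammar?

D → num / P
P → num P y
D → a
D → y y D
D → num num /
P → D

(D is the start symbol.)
{ 'num' }

PREDICT(P → num P y) = (FIRST(RHS) \ {ε}) ∪ (FOLLOW(P) if ε ∈ FIRST(RHS), i.e. RHS ⇒* ε)
FIRST(num P y) = { 'num' }
ε ∉ FIRST(num P y), so FOLLOW(P) is not added.
PREDICT(P → num P y) = { 'num' }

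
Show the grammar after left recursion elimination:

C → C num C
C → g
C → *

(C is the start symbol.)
C is directly left-recursive. The standard transformation for
  A → A α₁ | ... | A α_m | β₁ | ... | β_n
is
  A  → β₁ A' | ... | β_n A'
  A' → α₁ A' | ... | α_m A' | ε

C → g becomes C → g C'
C → * becomes C → * C'
C → C num C becomes C' → num C C'
Add C' → ε

Resulting grammar:
C → g C'
C → * C'
C' → num C C'
C' → ε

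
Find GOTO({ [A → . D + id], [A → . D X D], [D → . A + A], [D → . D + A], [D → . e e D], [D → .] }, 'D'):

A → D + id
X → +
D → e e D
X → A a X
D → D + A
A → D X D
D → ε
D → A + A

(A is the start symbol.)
{ [A → . D + id], [A → . D X D], [A → D . + id], [A → D . X D], [D → . A + A], [D → . D + A], [D → . e e D], [D → .], [D → D . + A], [X → . +], [X → . A a X] }

GOTO(I, 'D') = CLOSURE({ [A → αX.β] : [A → α.Xβ] ∈ I, X = 'D' })

Items with dot before 'D', with the dot advanced:
  [A → . D + id] → [A → D . + id]
  [A → . D X D] → [A → D . X D]
  [D → . D + A] → [D → D . + A]
Closure of the advanced items:
  [A → D . X D] has the dot before X: add [X → . +], [X → . A a X]
  [X → . A a X] has the dot before A: add [A → . D + id], [A → . D X D]
  [A → . D + id] has the dot before D: add [D → . e e D], [D → . D + A], [D → .], [D → . A + A]

GOTO = { [A → . D + id], [A → . D X D], [A → D . + id], [A → D . X D], [D → . A + A], [D → . D + A], [D → . e e D], [D → .], [D → D . + A], [X → . +], [X → . A a X] }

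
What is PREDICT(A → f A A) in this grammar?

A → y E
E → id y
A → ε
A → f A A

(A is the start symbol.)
{ 'f' }

PREDICT(A → f A A) = (FIRST(RHS) \ {ε}) ∪ (FOLLOW(A) if ε ∈ FIRST(RHS), i.e. RHS ⇒* ε)
FIRST(f A A) = { 'f' }
ε ∉ FIRST(f A A), so FOLLOW(A) is not added.
PREDICT(A → f A A) = { 'f' }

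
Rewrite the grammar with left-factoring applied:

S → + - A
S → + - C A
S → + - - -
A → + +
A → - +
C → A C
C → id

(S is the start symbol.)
S → + - S'
S' → A
S' → C A
S' → - -
A → + +
A → - +
C → A C
C → id

Left-factoring transforms A → αβ₁ | αβ₂ into A → αA' and A' → β₁ | β₂
(α is the longest common prefix among the alternatives). Repeat until
no nonterminal has two alternatives with a common prefix.

Round 1: S has alternatives sharing prefix '+ -'. Introduce S': S → + - S'
  Add: S' → A
  Add: S' → C A
  Add: S' → - -

No remaining common prefixes — done.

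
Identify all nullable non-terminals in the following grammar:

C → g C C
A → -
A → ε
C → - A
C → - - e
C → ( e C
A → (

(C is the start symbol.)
{ 'A' }

A non-terminal is nullable if it can derive ε (the empty string): either it has an ε-production, or it has a production whose right-hand side consists entirely of nullable non-terminals.

ε-productions: A → ε
So A is immediately nullable.
No further non-terminal can be added: every production for the remaining non-terminals contains a terminal or a non-nullable non-terminal.
Nullable = { 'A' }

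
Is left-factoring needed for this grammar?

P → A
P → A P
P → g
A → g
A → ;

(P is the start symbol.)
Left-factoring is needed when two productions for the same non-terminal
share a common prefix on the right-hand side.

Productions for P:
  P → A
  P → A P
  P → g
Productions for A:
  A → g
  A → ;

Found common prefix 'A' in productions for P

Answer: Yes, P has productions with common prefix 'A'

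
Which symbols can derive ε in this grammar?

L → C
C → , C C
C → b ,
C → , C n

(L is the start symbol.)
None

A non-terminal is nullable if it can derive ε (the empty string): either it has an ε-production, or it has a production whose right-hand side consists entirely of nullable non-terminals.

There are no ε-productions, so no non-terminal can derive ε.
No non-terminals are nullable.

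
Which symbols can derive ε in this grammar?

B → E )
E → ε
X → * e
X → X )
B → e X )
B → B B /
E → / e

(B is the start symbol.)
A non-terminal is nullable if it can derive ε (the empty string): either it has an ε-production, or it has a production whose right-hand side consists entirely of nullable non-terminals.

ε-productions: E → ε
So E is immediately nullable.
No further non-terminal can be added: every production for the remaining non-terminals contains a terminal or a non-nullable non-terminal.
Nullable = { 'E' }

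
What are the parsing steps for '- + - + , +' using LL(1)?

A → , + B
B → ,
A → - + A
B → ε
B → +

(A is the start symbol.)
LL(1) parsing maintains a stack (initially the start symbol over $) and the input. At each step: if the stack top is a terminal, match it against the current input token; if it is a non-terminal N, replace it with the RHS of M[N, lookahead] (the unique production whose predict set contains the lookahead).

Stack is shown with the top on the left.

Stack    Input          Action
------------------------------
A $      - + - + , + $  output A → - + A
- + A $  - + - + , + $  match '-'
+ A $    + - + , + $    match '+'
A $      - + , + $      output A → - + A
- + A $  - + , + $      match '-'
+ A $    + , + $        match '+'
A $      , + $          output A → , + B
, + B $  , + $          match ','
+ B $    + $            match '+'
B $      $              output B → ε
$        $              accept

The string is accepted.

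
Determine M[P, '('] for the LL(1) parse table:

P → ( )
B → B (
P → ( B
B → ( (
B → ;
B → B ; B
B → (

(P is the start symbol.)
To find M[P, '('], we find productions for P where '(' is in the predict set (PREDICT(N → α) = (FIRST(α) \ {ε}) ∪ (FOLLOW(N) if α ⇒* ε)).

P → ( ): PREDICT = { '(' }
  '(' is in predict set, so this production goes in M[P, '(']
P → ( B: PREDICT = { '(' }
  '(' is in predict set, so this production goes in M[P, '(']

M[P, '('] = P → ( ), P → ( B  (a multiply-defined cell — the grammar is not LL(1))

Answer: P → ( ), P → ( B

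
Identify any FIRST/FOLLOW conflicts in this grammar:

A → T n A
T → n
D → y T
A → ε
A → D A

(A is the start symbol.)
Nullable non-terminals: A.
FIRST sets used below: FIRST(T) = { 'n' }, FIRST(D) = { 'y' }

A: nullable alternative(s) A → ε; FOLLOW(A) = { $ }
  A → T n A: FIRST \ {ε} = { 'n' } — disjoint from FOLLOW(A)
  A → ε: FIRST \ {ε} = { } — this is the only nullable alternative, skip
  A → D A: FIRST \ {ε} = { 'y' } — disjoint from FOLLOW(A)

D, T have no nullable alternative, so no FIRST/FOLLOW check is needed there.

No FIRST/FOLLOW conflicts found.

Answer: No FIRST/FOLLOW conflicts.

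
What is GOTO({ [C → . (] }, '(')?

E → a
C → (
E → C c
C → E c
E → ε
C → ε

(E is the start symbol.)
{ [C → ( .] }

GOTO(I, '(') = CLOSURE({ [A → αX.β] : [A → α.Xβ] ∈ I, X = '(' })

Items with dot before '(', with the dot advanced:
  [C → . (] → [C → ( .]
Closure adds nothing (no advanced item has the dot before a non-terminal).

GOTO = { [C → ( .] }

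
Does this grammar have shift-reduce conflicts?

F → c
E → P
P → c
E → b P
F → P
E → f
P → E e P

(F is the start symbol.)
No shift-reduce conflicts

A shift-reduce conflict occurs when an LR(0) state has both:
  - a complete (reduce) item [A → α .] (dot at the end), and
  - a shift item [B → β . c γ] (dot before a terminal).

Augment with F' → F and build the canonical LR(0) collection (I0 = CLOSURE({[F' → . F]}), then GOTO on every symbol after a dot until no new states appear). It has 11 states:
  I0: { [E → . P], [E → . b P], [E → . f], [F → . P], [F → . c], [F' → . F], [P → . E e P], [P → . c] }  — shift
  I1: { [P → E . e P] }  — shift
  I2: { [F' → F .] }  — accept
  I3: { [E → P .], [F → P .] }  — 2 reduces
  I4: { [E → . P], [E → . b P], [E → . f], [E → b . P], [P → . E e P], [P → . c] }  — shift
  I5: { [F → c .], [P → c .] }  — 2 reduces
  I6: { [E → f .] }  — reduce
  I7: { [E → P .], [E → b P .] }  — 2 reduces
  I8: { [P → c .] }  — reduce
  I9: { [E → . P], [E → . b P], [E → . f], [P → . E e P], [P → . c], [P → E e . P] }  — shift
  I10: { [E → P .], [P → E e P .] }  — 2 reduces

No state contains both a complete item and a shift item.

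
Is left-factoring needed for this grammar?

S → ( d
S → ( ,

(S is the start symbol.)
Left-factoring is needed when two productions for the same non-terminal
share a common prefix on the right-hand side.

Productions for S:
  S → ( d
  S → ( ,

Found common prefix '(' in productions for S

Answer: Yes, S has productions with common prefix '('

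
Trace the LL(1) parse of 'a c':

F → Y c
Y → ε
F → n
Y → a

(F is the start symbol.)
LL(1) parsing maintains a stack (initially the start symbol over $) and the input. At each step: if the stack top is a terminal, match it against the current input token; if it is a non-terminal N, replace it with the RHS of M[N, lookahead] (the unique production whose predict set contains the lookahead).

Stack is shown with the top on the left.

Stack  Input  Action
--------------------
F $    a c $  output F → Y c
Y c $  a c $  output Y → a
a c $  a c $  match 'a'
c $    c $    match 'c'
$      $      accept

The string is accepted.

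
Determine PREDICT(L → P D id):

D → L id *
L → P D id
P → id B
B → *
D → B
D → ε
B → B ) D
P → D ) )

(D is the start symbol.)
{ ')', '*', 'id' }

PREDICT(L → P D id) = (FIRST(RHS) \ {ε}) ∪ (FOLLOW(L) if ε ∈ FIRST(RHS), i.e. RHS ⇒* ε)
FIRST(P) = { ')', '*', 'id' }
FIRST(P D id) = { ')', '*', 'id' }
ε ∉ FIRST(P D id), so FOLLOW(L) is not added.
PREDICT(L → P D id) = { ')', '*', 'id' }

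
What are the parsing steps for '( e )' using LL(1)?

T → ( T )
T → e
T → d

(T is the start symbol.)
LL(1) parsing maintains a stack (initially the start symbol over $) and the input. At each step: if the stack top is a terminal, match it against the current input token; if it is a non-terminal N, replace it with the RHS of M[N, lookahead] (the unique production whose predict set contains the lookahead).

Stack is shown with the top on the left.

Stack    Input    Action
------------------------
T $      ( e ) $  output T → ( T )
( T ) $  ( e ) $  match '('
T ) $    e ) $    output T → e
e ) $    e ) $    match 'e'
) $      ) $      match ')'
$        $        accept

The string is accepted.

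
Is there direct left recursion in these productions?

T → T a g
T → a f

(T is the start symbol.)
Yes, T is left-recursive

Direct left recursion occurs when N → N α for some non-terminal N (the right-hand side begins with the left-hand side itself).

T → T a g: LEFT RECURSIVE (starts with T)
T → a f: starts with a

The grammar has direct left recursion on: T.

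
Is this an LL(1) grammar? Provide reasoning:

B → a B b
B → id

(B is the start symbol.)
A grammar is LL(1) if for each non-terminal N with multiple productions, the predict sets of those productions are pairwise disjoint, where PREDICT(N → α) = (FIRST(α) \ {ε}) ∪ (FOLLOW(N) if α ⇒* ε).

For B:
  PREDICT(B → a B b) = { 'a' }
  PREDICT(B → id) = { 'id' }

All predict sets are disjoint. The grammar IS LL(1).

Answer: Yes, the grammar is LL(1).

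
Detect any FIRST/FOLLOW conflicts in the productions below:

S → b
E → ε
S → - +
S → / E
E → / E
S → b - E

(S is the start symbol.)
Nullable non-terminals: E.

E: nullable alternative(s) E → ε; FOLLOW(E) = { $ }
  E → ε: FIRST \ {ε} = { } — this is the only nullable alternative, skip
  E → / E: FIRST \ {ε} = { '/' } — disjoint from FOLLOW(E)

S has no nullable alternative, so no FIRST/FOLLOW check is needed there.

No FIRST/FOLLOW conflicts found.

Answer: No FIRST/FOLLOW conflicts.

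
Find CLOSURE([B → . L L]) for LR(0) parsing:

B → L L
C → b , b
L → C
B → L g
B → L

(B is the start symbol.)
{ [B → . L L], [C → . b , b], [L → . C] }

To compute CLOSURE, for each item [A → α.Bβ] where B is a non-terminal, add [B → .γ] for all productions B → γ; repeat for the newly added items until nothing changes.

Start with: [B → . L L]
  [B → . L L] has the dot before L: add [L → . C]
  [L → . C] has the dot before C: add [C → . b , b]
No further items can be added.

CLOSURE = { [B → . L L], [C → . b , b], [L → . C] }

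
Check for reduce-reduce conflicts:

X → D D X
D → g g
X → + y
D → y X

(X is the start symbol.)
Augment with X' → X and build the canonical LR(0) collection (I0 = CLOSURE({[X' → . X]}), then GOTO on every symbol after a dot until no new states appear). It has 11 states:
  I0: { [D → . g g], [D → . y X], [X → . + y], [X → . D D X], [X' → . X] }  — shift
  I1: { [X → + . y] }  — shift
  I2: { [D → . g g], [D → . y X], [X → D . D X] }  — shift
  I3: { [X' → X .] }  — accept
  I4: { [D → g . g] }  — shift
  I5: { [D → . g g], [D → . y X], [D → y . X], [X → . + y], [X → . D D X] }  — shift
  I6: { [D → y X .] }  — reduce
  I7: { [D → g g .] }  — reduce
  I8: { [D → . g g], [D → . y X], [X → . + y], [X → . D D X], [X → D D . X] }  — shift
  I9: { [X → D D X .] }  — reduce
  I10: { [X → + y .] }  — reduce

No state contains more than one complete item.

Answer: No reduce-reduce conflicts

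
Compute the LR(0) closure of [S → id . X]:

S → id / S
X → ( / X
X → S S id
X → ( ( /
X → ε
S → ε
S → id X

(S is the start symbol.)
To compute CLOSURE, for each item [A → α.Bβ] where B is a non-terminal, add [B → .γ] for all productions B → γ; repeat for the newly added items until nothing changes.

Start with: [S → id . X]
  [S → id . X] has the dot before X: add [X → . ( / X], [X → . S S id], [X → . ( ( /], [X → .]
  [X → . S S id] has the dot before S: add [S → . id / S], [S → .], [S → . id X]
No further items can be added.

CLOSURE = { [S → . id / S], [S → . id X], [S → .], [S → id . X], [X → . ( ( /], [X → . ( / X], [X → . S S id], [X → .] }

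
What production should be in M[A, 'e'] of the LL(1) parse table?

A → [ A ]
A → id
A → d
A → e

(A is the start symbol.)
A → e

To find M[A, 'e'], we find productions for A where 'e' is in the predict set (PREDICT(N → α) = (FIRST(α) \ {ε}) ∪ (FOLLOW(N) if α ⇒* ε)).

A → [ A ]: PREDICT = { '[' }
A → id: PREDICT = { 'id' }
A → d: PREDICT = { 'd' }
A → e: PREDICT = { 'e' }
  'e' is in predict set, so this production goes in M[A, 'e']

M[A, 'e'] = A → e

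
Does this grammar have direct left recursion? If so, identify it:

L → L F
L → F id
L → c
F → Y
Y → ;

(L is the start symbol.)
L → L F: LEFT RECURSIVE (starts with L)
L → F id: starts with F
L → c: starts with c
F → Y: starts with Y
Y → ;: starts with ';'

The grammar has direct left recursion on: L.

Answer: Yes, L is left-recursive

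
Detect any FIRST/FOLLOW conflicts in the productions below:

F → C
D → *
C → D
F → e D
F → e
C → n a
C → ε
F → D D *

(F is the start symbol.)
No FIRST/FOLLOW conflicts.

Nullable non-terminals: C, F.
FIRST sets used below: FIRST(D) = { '*' }, FIRST(C) = { '*', 'n', ε }

C: nullable alternative(s) C → ε; FOLLOW(C) = { $ }
  C → D: FIRST \ {ε} = { '*' } — disjoint from FOLLOW(C)
  C → n a: FIRST \ {ε} = { 'n' } — disjoint from FOLLOW(C)
  C → ε: FIRST \ {ε} = { } — this is the only nullable alternative, skip

F: nullable alternative(s) F → C; FOLLOW(F) = { $ }
  F → C: FIRST \ {ε} = { '*', 'n' } — this is the only nullable alternative, skip
  F → e D: FIRST \ {ε} = { 'e' } — disjoint from FOLLOW(F)
  F → e: FIRST \ {ε} = { 'e' } — disjoint from FOLLOW(F)
  F → D D *: FIRST \ {ε} = { '*' } — disjoint from FOLLOW(F)

D has no nullable alternative, so no FIRST/FOLLOW check is needed there.

No FIRST/FOLLOW conflicts found.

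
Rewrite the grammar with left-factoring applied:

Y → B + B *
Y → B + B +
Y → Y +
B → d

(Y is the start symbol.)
Y → B + B Y'
Y' → *
Y' → +
Y → Y +
B → d

Left-factoring transforms A → αβ₁ | αβ₂ into A → αA' and A' → β₁ | β₂
(α is the longest common prefix among the alternatives). Repeat until
no nonterminal has two alternatives with a common prefix.

Round 1: Y has alternatives sharing prefix 'B + B'. Introduce Y': Y → B + B Y'
  Add: Y' → *
  Add: Y' → +

No remaining common prefixes — done.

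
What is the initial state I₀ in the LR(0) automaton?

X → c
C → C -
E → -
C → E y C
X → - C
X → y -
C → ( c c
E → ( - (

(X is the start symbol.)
First, augment the grammar with X' → X
I₀ = CLOSURE({ [X' → . X] }):
  [X' → . X] has the dot before X: add [X → . c], [X → . - C], [X → . y -]
No further items can be added.

I₀ = { [X → . - C], [X → . c], [X → . y -], [X' → . X] }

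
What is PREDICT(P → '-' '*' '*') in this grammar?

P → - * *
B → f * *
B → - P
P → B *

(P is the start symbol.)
{ '-' }

PREDICT(P → '-' '*' '*') = (FIRST(RHS) \ {ε}) ∪ (FOLLOW(P) if ε ∈ FIRST(RHS), i.e. RHS ⇒* ε)
FIRST('-' '*' '*') = { '-' }
ε ∉ FIRST('-' '*' '*'), so FOLLOW(P) is not added.
PREDICT(P → '-' '*' '*') = { '-' }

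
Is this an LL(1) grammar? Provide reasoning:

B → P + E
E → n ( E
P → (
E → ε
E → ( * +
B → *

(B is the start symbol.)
A grammar is LL(1) if for each non-terminal N with multiple productions, the predict sets of those productions are pairwise disjoint, where PREDICT(N → α) = (FIRST(α) \ {ε}) ∪ (FOLLOW(N) if α ⇒* ε).

Relevant sets:
  FIRST(P) = { '(' }
  FOLLOW(E) = { $ }

For B:
  PREDICT(B → P '+' E) = { '(' }
  PREDICT(B → '*') = { '*' }
For E:
  PREDICT(E → n '(' E) = { 'n' }
  PREDICT(E → ε) = { $ }
  PREDICT(E → '(' '*' '+') = { '(' }
P has a single production, so nothing to check there.

All predict sets are disjoint. The grammar IS LL(1).

Answer: Yes, the grammar is LL(1).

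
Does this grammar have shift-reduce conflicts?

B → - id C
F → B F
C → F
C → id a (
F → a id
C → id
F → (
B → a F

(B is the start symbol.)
A shift-reduce conflict occurs when an LR(0) state has both:
  - a complete (reduce) item [A → α .] (dot at the end), and
  - a shift item [B → β . c γ] (dot before a terminal).

Augment with B' → B and build the canonical LR(0) collection (I0 = CLOSURE({[B' → . B]}), then GOTO on every symbol after a dot until no new states appear). It has 16 states:
  I0: { [B → . - id C], [B → . a F], [B' → . B] }  — shift
  I1: { [B → - . id C] }  — shift
  I2: { [B' → B .] }  — accept
  I3: { [B → . - id C], [B → . a F], [B → a . F], [F → . (], [F → . B F], [F → . a id] }  — shift
  I4: { [F → ( .] }  — reduce
  I5: { [B → . - id C], [B → . a F], [F → . (], [F → . B F], [F → . a id], [F → B . F] }  — shift
  I6: { [B → a F .] }  — reduce
  I7: { [B → . - id C], [B → . a F], [B → a . F], [F → . (], [F → . B F], [F → . a id], [F → a . id] }  — shift
  I8: { [F → a id .] }  — reduce
  I9: { [F → B F .] }  — reduce
  I10: { [B → - id . C], [B → . - id C], [B → . a F], [C → . F], [C → . id a (], [C → . id], [F → . (], [F → . B F], [F → . a id] }  — shift
  I11: { [B → - id C .] }  — reduce
  I12: { [C → F .] }  — reduce
  I13: { [C → id . a (], [C → id .] }  — shift, reduce
  I14: { [C → id a . (] }  — shift
  I15: { [C → id a ( .] }  — reduce

I13 contains reduce item [C → id .] and shift item [C → id . a (] — shift-reduce conflict.

Answer: Yes — I13: [C → id .] vs [C → id . a (]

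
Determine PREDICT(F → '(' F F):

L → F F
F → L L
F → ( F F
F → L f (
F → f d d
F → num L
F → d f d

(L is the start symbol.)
PREDICT(F → '(' F F) = (FIRST(RHS) \ {ε}) ∪ (FOLLOW(F) if ε ∈ FIRST(RHS), i.e. RHS ⇒* ε)
FIRST('(' F F) = { '(' }
ε ∉ FIRST('(' F F), so FOLLOW(F) is not added.
PREDICT(F → '(' F F) = { '(' }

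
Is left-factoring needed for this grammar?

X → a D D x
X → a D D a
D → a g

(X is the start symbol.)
Yes, X has productions with common prefix 'a D D'

Left-factoring is needed when two productions for the same non-terminal
share a common prefix on the right-hand side.

Productions for X:
  X → a D D x
  X → a D D a

Found common prefix 'a D D' in productions for X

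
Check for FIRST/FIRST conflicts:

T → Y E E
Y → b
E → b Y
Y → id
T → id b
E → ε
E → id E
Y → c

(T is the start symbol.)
Yes. T → Y E E / T → id b on { 'id' }

FIRST sets of the non-terminals at (or reachable through a nullable prefix from) the front of some alternative:
  FIRST(Y) = { 'b', 'c', 'id' }

Productions for T:
  T → Y E E: FIRST = { 'b', 'c', 'id' }
  T → id b: FIRST = { 'id' }
Productions for Y:
  Y → b: FIRST = { 'b' }
  Y → id: FIRST = { 'id' }
  Y → c: FIRST = { 'c' }
Productions for E:
  E → b Y: FIRST = { 'b' }
  E → ε: FIRST = { ε }
  E → id E: FIRST = { 'id' }

Conflict for T: T → Y E E and T → id b
  Overlap: { 'id' }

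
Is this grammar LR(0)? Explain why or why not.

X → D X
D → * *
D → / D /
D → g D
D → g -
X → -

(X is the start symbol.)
Yes, the grammar is LR(0)

Augment with X' → X and build the canonical LR(0) collection (I0 = CLOSURE({[X' → . X]}), then GOTO on every symbol after a dot until no new states appear). It has 13 states:
  I0: { [D → . * *], [D → . / D /], [D → . g -], [D → . g D], [X → . -], [X → . D X], [X' → . X] }  — shift
  I1: { [D → * . *] }  — shift
  I2: { [X → - .] }  — reduce
  I3: { [D → . * *], [D → . / D /], [D → . g -], [D → . g D], [D → / . D /] }  — shift
  I4: { [D → . * *], [D → . / D /], [D → . g -], [D → . g D], [X → . -], [X → . D X], [X → D . X] }  — shift
  I5: { [X' → X .] }  — accept
  I6: { [D → . * *], [D → . / D /], [D → . g -], [D → . g D], [D → g . -], [D → g . D] }  — shift
  I7: { [D → g - .] }  — reduce
  I8: { [D → g D .] }  — reduce
  I9: { [X → D X .] }  — reduce
  I10: { [D → / D . /] }  — shift
  I11: { [D → / D / .] }  — reduce
  I12: { [D → * * .] }  — reduce

Every state is either a pure shift/goto state or contains exactly one complete item and nothing to shift — no conflicts. The grammar is LR(0).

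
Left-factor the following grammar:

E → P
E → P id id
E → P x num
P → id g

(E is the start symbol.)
E → P E'
E' → ε
E' → id id
E' → x num
P → id g

Left-factoring transforms A → αβ₁ | αβ₂ into A → αA' and A' → β₁ | β₂
(α is the longest common prefix among the alternatives). Repeat until
no nonterminal has two alternatives with a common prefix.

Round 1: E has alternatives sharing prefix 'P'. Introduce E': E → P E'
  Add: E' → ε
  Add: E' → id id
  Add: E' → x num

No remaining common prefixes — done.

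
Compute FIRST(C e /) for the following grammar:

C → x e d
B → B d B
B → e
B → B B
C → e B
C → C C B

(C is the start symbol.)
{ 'e', 'x' }

FIRST sets of the non-terminals involved (from the grammar, by fixed-point iteration):
  FIRST(C) = { 'e', 'x' }

To compute FIRST(C e /), process the symbols left to right:
Symbol C is a non-terminal. Add FIRST(C) \ {ε} = { 'e', 'x' }
C is not nullable (ε ∉ FIRST(C)), so stop here.
FIRST(C e /) = { 'e', 'x' }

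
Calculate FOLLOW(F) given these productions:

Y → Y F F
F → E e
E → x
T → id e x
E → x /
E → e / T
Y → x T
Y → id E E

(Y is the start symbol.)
{ $, 'e', 'x' }

In Y → Y F F: F is followed by F, add FIRST(F) \ {ε} = { 'e', 'x' }
In Y → Y F F: F is at the end, add FOLLOW(Y)

The FOLLOW sets referred to above (computed the same way, to a fixed point):
  FOLLOW(Y) = { $, 'e', 'x' }

Taking the union: FOLLOW(F) = { $, 'e', 'x' }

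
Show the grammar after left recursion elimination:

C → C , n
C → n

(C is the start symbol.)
C → n C'
C' → , n C'
C' → ε

C is directly left-recursive. The standard transformation for
  A → A α₁ | ... | A α_m | β₁ | ... | β_n
is
  A  → β₁ A' | ... | β_n A'
  A' → α₁ A' | ... | α_m A' | ε

C → n becomes C → n C'
C → C , n becomes C' → , n C'
Add C' → ε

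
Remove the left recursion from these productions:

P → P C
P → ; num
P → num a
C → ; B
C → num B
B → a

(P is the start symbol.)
P → ; num P'
P → num a P'
P' → C P'
P' → ε
C → ; B
C → num B
B → a

P is directly left-recursive. The standard transformation for
  A → A α₁ | ... | A α_m | β₁ | ... | β_n
is
  A  → β₁ A' | ... | β_n A'
  A' → α₁ A' | ... | α_m A' | ε

P → ; num becomes P → ; num P'
P → num a becomes P → num a P'
P → P C becomes P' → C P'
Add P' → ε

Productions for other non-terminals are unchanged:
  C → ; B
  C → num B
  B → a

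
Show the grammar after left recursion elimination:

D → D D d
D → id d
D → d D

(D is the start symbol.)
D → id d D'
D → d D D'
D' → D d D'
D' → ε

D is directly left-recursive. The standard transformation for
  A → A α₁ | ... | A α_m | β₁ | ... | β_n
is
  A  → β₁ A' | ... | β_n A'
  A' → α₁ A' | ... | α_m A' | ε

D → id d becomes D → id d D'
D → d D becomes D → d D D'
D → D D d becomes D' → D d D'
Add D' → ε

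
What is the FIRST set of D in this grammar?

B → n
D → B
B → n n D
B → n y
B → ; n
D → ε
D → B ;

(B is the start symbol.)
FIRST sets of the other non-terminals involved (by the same procedure, iterated to a fixed point):
  FIRST(B) = { ';', 'n' }

From D → B:
  - B is a non-terminal: add FIRST(B) \ {ε} = { ';', 'n' }
    B is not nullable, so stop
From D → ε:
  - ε-production, so ε ∈ FIRST(D)
From D → B ;:
  - B is a non-terminal: add FIRST(B) \ {ε} = { ';', 'n' }
    B is not nullable, so stop

Collecting: FIRST(D) = { ';', 'n', ε }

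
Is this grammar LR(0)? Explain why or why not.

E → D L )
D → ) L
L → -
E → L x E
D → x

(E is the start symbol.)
A grammar is LR(0) if no state in the canonical LR(0) collection has:
  - both a shift item (dot before a terminal) and a complete item (shift-reduce conflict), or
  - two or more complete items (reduce-reduce conflict; the accept item [E' → E .] counts as a complete item here).

Augment with E' → E and build the canonical LR(0) collection (I0 = CLOSURE({[E' → . E]}), then GOTO on every symbol after a dot until no new states appear). It has 12 states:
  I0: { [D → . ) L], [D → . x], [E → . D L )], [E → . L x E], [E' → . E], [L → . -] }  — shift
  I1: { [D → ) . L], [L → . -] }  — shift
  I2: { [L → - .] }  — reduce
  I3: { [E → D . L )], [L → . -] }  — shift
  I4: { [E' → E .] }  — accept
  I5: { [E → L . x E] }  — shift
  I6: { [D → x .] }  — reduce
  I7: { [D → . ) L], [D → . x], [E → . D L )], [E → . L x E], [E → L x . E], [L → . -] }  — shift
  I8: { [E → L x E .] }  — reduce
  I9: { [E → D L . )] }  — shift
  I10: { [E → D L ) .] }  — reduce
  I11: { [D → ) L .] }  — reduce

Every state is either a pure shift/goto state or contains exactly one complete item and nothing to shift — no conflicts. The grammar is LR(0).

Answer: Yes, the grammar is LR(0)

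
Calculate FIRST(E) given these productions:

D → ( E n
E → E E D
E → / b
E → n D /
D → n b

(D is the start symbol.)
{ '/', 'n' }

To compute FIRST(E), examine every production with E on the left-hand side, reading each right-hand side left to right until a non-nullable symbol is reached.

From E → E E D:
  - E is the symbol being defined: contributes nothing new
    E is not nullable, so stop
From E → / b:
  - '/' is a terminal: add '/' and stop
From E → n D /:
  - n is a terminal: add 'n' and stop

Collecting: FIRST(E) = { '/', 'n' }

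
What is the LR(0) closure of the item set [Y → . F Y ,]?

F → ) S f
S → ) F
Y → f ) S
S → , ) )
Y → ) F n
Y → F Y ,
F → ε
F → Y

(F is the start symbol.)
Start with: [Y → . F Y ,]
  [Y → . F Y ,] has the dot before F: add [F → . ) S f], [F → .], [F → . Y]
  [F → . Y] has the dot before Y: add [Y → . f ) S], [Y → . ) F n]
No further items can be added.

CLOSURE = { [F → . ) S f], [F → . Y], [F → .], [Y → . ) F n], [Y → . F Y ,], [Y → . f ) S] }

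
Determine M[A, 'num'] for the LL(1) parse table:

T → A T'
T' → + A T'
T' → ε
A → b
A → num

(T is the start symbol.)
A → num

To find M[A, 'num'], we find productions for A where 'num' is in the predict set (PREDICT(N → α) = (FIRST(α) \ {ε}) ∪ (FOLLOW(N) if α ⇒* ε)).

A → b: PREDICT = { 'b' }
A → num: PREDICT = { 'num' }
  'num' is in predict set, so this production goes in M[A, 'num']

M[A, 'num'] = A → num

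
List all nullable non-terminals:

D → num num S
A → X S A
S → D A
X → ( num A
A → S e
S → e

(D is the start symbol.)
None

A non-terminal is nullable if it can derive ε (the empty string): either it has an ε-production, or it has a production whose right-hand side consists entirely of nullable non-terminals.

There are no ε-productions, so no non-terminal can derive ε.
No non-terminals are nullable.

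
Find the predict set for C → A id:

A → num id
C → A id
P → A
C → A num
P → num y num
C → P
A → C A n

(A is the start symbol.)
PREDICT(C → A id) = (FIRST(RHS) \ {ε}) ∪ (FOLLOW(C) if ε ∈ FIRST(RHS), i.e. RHS ⇒* ε)
FIRST(A) = { 'num' }
FIRST(A id) = { 'num' }
ε ∉ FIRST(A id), so FOLLOW(C) is not added.
PREDICT(C → A id) = { 'num' }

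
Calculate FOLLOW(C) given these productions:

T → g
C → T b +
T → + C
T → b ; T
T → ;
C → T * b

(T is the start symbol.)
In T → + C: C is at the end, add FOLLOW(T)

The FOLLOW sets referred to above (computed the same way, to a fixed point):
  FOLLOW(T) = { $, '*', 'b' }

Taking the union: FOLLOW(C) = { $, '*', 'b' }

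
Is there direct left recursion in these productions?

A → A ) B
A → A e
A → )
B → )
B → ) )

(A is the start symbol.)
Direct left recursion occurs when N → N α for some non-terminal N (the right-hand side begins with the left-hand side itself).

A → A ) B: LEFT RECURSIVE (starts with A)
A → A e: LEFT RECURSIVE (starts with A)
A → ): starts with ')'
B → ): starts with ')'
B → ) ): starts with ')'

The grammar has direct left recursion on: A.

Answer: Yes, A is left-recursive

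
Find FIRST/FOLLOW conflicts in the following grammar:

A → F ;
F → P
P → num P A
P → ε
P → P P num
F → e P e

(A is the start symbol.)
Nullable non-terminals: F, P.
FIRST sets used below: FIRST(P) = { 'num', ε }

F: nullable alternative(s) F → P; FOLLOW(F) = { ';' }
  F → P: FIRST \ {ε} = { 'num' } — this is the only nullable alternative, skip
  F → e P e: FIRST \ {ε} = { 'e' } — disjoint from FOLLOW(F)

P: nullable alternative(s) P → ε; FOLLOW(P) = { ';', 'e', 'num' }
  P → num P A: FIRST \ {ε} = { 'num' } — overlaps FOLLOW(P) on { 'num' }: CONFLICT
  P → ε: FIRST \ {ε} = { } — this is the only nullable alternative, skip
  P → P P num: FIRST \ {ε} = { 'num' } — overlaps FOLLOW(P) on { 'num' }: CONFLICT

A has no nullable alternative, so no FIRST/FOLLOW check is needed there.

So the grammar has 2 FIRST/FOLLOW conflicts (marked CONFLICT above).

Answer: Yes. P → num P A with FOLLOW(P) on { 'num' }; P → P P num with FOLLOW(P) on { 'num' }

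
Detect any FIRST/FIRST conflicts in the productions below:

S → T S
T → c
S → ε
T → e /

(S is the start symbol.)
A FIRST/FIRST conflict occurs when two productions N → α and N → β for the same non-terminal have FIRST(α) ∩ FIRST(β) ≠ ∅ (with ε ∈ FIRST of a nullable right-hand side, so two nullable alternatives also conflict).

FIRST sets of the non-terminals at (or reachable through a nullable prefix from) the front of some alternative:
  FIRST(T) = { 'c', 'e' }

Productions for S:
  S → T S: FIRST = { 'c', 'e' }
  S → ε: FIRST = { ε }
Productions for T:
  T → c: FIRST = { 'c' }
  T → e /: FIRST = { 'e' }

All alternatives of each non-terminal have pairwise disjoint FIRST sets.

Answer: No FIRST/FIRST conflicts.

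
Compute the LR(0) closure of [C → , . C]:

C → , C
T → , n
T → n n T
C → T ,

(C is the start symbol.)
To compute CLOSURE, for each item [A → α.Bβ] where B is a non-terminal, add [B → .γ] for all productions B → γ; repeat for the newly added items until nothing changes.

Start with: [C → , . C]
  [C → , . C] has the dot before C: add [C → . , C], [C → . T ,]
  [C → . T ,] has the dot before T: add [T → . , n], [T → . n n T]
No further items can be added.

CLOSURE = { [C → , . C], [C → . , C], [C → . T ,], [T → . , n], [T → . n n T] }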